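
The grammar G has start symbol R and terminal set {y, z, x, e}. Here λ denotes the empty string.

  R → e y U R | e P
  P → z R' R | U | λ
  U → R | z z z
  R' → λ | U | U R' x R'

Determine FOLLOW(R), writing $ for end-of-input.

{$, e, x, z}

FIRST(R) = {e}
FIRST(U) = {e, z}  (via R)
FIRST(P) = {λ, e, z}  (via U)
FIRST(R') = {λ, e, z}  (via U, U R' x R')
FOLLOW(R) includes $ since R is the start symbol.
FOLLOW(R'): in P→z R' R, R' is followed by R with FIRST {e}; in R'→U R' x R' (occurrence 1), R' is followed by x R' with FIRST {x}; in R'→U R' x R' (occurrence 2), the suffix after R' is empty (adds nothing new). Thus FOLLOW(R') = {e, x}.
FOLLOW(R): in R→e y U R, the suffix after R is empty (adds nothing new); in P→z R' R, the suffix after R is empty, so FOLLOW(R) ⊇ FOLLOW(P) = {$, e, x, z}; in U→R, the suffix after R is empty, so FOLLOW(R) ⊇ FOLLOW(U) = {$, e, x, z}. Thus FOLLOW(R) = {$, e, x, z}.
FOLLOW(P): in R→e P, the suffix after P is empty, so FOLLOW(P) ⊇ FOLLOW(R) = {$, e, x, z}. Thus FOLLOW(P) = {$, e, x, z}.
FOLLOW(U): in R→e y U R, U is followed by R with FIRST {e}; in P→U, the suffix after U is empty, so FOLLOW(U) ⊇ FOLLOW(P) = {$, e, x, z}; in R'→U, the suffix after U is empty, so FOLLOW(U) ⊇ FOLLOW(R') = {e, x}; in R'→U R' x R', U is followed by R' x R' with FIRST {e, x, z}. Thus FOLLOW(U) = {$, e, x, z}.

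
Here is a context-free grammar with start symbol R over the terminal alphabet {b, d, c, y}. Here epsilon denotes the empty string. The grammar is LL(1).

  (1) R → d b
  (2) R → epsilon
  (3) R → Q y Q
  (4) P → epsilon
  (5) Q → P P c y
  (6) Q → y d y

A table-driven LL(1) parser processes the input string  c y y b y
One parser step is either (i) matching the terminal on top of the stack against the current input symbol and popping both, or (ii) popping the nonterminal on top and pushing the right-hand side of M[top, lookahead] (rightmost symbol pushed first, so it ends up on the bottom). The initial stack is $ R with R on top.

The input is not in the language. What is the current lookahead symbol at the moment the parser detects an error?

b

step 1: stack=$ R  input=c y y b y $  — expand R → Q y Q
step 2: stack=$ Q y Q  input=c y y b y $  — expand Q → P P c y
step 3: stack=$ Q y y c P P  input=c y y b y $  — expand P → epsilon
step 4: stack=$ Q y y c P  input=c y y b y $  — expand P → epsilon
step 5: stack=$ Q y y c  input=c y y b y $  — match c
step 6: stack=$ Q y y  input=y y b y $  — match y
step 7: stack=$ Q y  input=y b y $  — match y
step 8: stack=$ Q  input=b y $  — error: M[Q, b] is empty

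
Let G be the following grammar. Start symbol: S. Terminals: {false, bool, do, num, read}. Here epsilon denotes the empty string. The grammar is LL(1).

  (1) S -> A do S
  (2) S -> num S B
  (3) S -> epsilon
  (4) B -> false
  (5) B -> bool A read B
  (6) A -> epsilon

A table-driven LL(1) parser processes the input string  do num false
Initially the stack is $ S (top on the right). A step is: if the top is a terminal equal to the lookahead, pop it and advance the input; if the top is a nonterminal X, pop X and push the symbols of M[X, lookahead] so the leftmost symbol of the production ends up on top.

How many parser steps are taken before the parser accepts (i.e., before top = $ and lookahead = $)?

8

     Stack      Input           Action
  1  $ S        do num false $  expand S -> A do S
  2  $ S do A   do num false $  expand A -> epsilon
  3  $ S do     do num false $  match do
  4  $ S        num false $     expand S -> num S B
  5  $ B S num  num false $     match num
  6  $ B S      false $         expand S -> epsilon
  7  $ B        false $         expand B -> false
  8  $ false    false $         match false
Accept reached after 8 steps.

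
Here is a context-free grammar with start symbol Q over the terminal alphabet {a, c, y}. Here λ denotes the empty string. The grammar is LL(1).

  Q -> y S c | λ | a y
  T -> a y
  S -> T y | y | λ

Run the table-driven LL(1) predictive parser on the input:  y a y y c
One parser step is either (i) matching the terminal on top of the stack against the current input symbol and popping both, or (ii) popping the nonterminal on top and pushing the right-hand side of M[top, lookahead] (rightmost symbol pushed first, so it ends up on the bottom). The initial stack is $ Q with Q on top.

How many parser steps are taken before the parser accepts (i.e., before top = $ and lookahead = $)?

8

     Stack      Input        Action
  1  $ Q        y a y y c $  expand Q -> y S c
  2  $ c S y    y a y y c $  match y
  3  $ c S      a y y c $    expand S -> T y
  4  $ c y T    a y y c $    expand T -> a y
  5  $ c y y a  a y y c $    match a
  6  $ c y y    y y c $      match y
  7  $ c y      y c $        match y
  8  $ c        c $          match c
Accept reached after 8 steps.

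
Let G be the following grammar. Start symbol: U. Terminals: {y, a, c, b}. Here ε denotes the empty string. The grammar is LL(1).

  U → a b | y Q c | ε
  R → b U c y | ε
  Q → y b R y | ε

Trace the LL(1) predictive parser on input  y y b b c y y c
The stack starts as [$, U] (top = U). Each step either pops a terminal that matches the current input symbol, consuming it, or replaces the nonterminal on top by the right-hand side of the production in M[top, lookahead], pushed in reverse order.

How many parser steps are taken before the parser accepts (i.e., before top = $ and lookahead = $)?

step 1: stack=$ U  input=y y b b c y y c $  — expand U → y Q c
step 2: stack=$ c Q y  input=y y b b c y y c $  — match y
step 3: stack=$ c Q  input=y b b c y y c $  — expand Q → y b R y
step 4: stack=$ c y R b y  input=y b b c y y c $  — match y
step 5: stack=$ c y R b  input=b b c y y c $  — match b
step 6: stack=$ c y R  input=b c y y c $  — expand R → b U c y
step 7: stack=$ c y y c U b  input=b c y y c $  — match b
step 8: stack=$ c y y c U  input=c y y c $  — expand U → ε
step 9: stack=$ c y y c  input=c y y c $  — match c
step 10: stack=$ c y y  input=y y c $  — match y
step 11: stack=$ c y  input=y c $  — match y
step 12: stack=$ c  input=c $  — match c
Accept reached after 12 steps.

12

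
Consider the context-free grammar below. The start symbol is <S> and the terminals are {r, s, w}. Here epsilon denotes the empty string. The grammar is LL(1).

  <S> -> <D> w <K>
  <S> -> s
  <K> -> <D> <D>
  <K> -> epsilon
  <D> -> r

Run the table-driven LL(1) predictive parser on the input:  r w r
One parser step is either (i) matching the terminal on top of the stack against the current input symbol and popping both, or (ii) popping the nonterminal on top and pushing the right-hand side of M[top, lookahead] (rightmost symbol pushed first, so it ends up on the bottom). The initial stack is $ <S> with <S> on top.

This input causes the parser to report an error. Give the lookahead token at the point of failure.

     Stack        Input    Action
  1  $ <S>        r w r $  expand <S> -> <D> w <K>
  2  $ <K> w <D>  r w r $  expand <D> -> r
  3  $ <K> w r    r w r $  match r
  4  $ <K> w      w r $    match w
  5  $ <K>        r $      expand <K> -> <D> <D>
  6  $ <D> <D>    r $      expand <D> -> r
  7  $ <D> r      r $      match r
  8  $ <D>        $        error: M[<D>, $] is empty

$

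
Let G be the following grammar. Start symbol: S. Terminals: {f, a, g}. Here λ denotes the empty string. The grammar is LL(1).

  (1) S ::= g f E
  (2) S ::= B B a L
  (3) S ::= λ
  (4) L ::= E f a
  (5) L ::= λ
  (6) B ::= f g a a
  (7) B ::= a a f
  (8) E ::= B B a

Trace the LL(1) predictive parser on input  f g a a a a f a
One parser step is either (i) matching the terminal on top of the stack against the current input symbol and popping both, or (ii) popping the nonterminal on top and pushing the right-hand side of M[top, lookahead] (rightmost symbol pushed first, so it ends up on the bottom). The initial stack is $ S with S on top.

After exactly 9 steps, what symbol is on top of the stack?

     Stack            Input              Action
  1  $ S              f g a a a a f a $  expand S ::= B B a L
  2  $ L a B B        f g a a a a f a $  expand B ::= f g a a
  3  $ L a B a a g f  f g a a a a f a $  match f
  4  $ L a B a a g    g a a a a f a $    match g
  5  $ L a B a a      a a a a f a $      match a
  6  $ L a B a        a a a f a $        match a
  7  $ L a B          a a f a $          expand B ::= a a f
  8  $ L a f a a      a a f a $          match a
  9  $ L a f a        a f a $            match a
Stack after step 9: $ L a f (top = f).

f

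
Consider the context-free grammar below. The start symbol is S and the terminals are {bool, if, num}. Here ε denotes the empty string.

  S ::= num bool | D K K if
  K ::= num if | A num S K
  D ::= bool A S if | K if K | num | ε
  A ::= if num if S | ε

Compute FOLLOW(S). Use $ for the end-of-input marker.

{$, bool, if, num}

FIRST(A): from A::=if num if S we get {if}; from A::=ε we get {ε}. So FIRST(A) = {ε, if}.
FIRST(K): from K::=num if we get {num}; from K::=A num S K we get {if, num}. So FIRST(K) = {if, num}.
FIRST(D): from D::=bool A S if we get {bool}; from D::=K if K we get {if, num}; from D::=num we get {num}; from D::=ε we get {ε}. So FIRST(D) = {ε, bool, if, num}.
FIRST(S): from S::=num bool we get {num}; from S::=D K K if we get {bool, if, num}. So FIRST(S) = {bool, if, num}.
FOLLOW(S) includes $ since S is the start symbol.
FOLLOW(D): in S::=D K K if, D is followed by K K if with FIRST {if, num}. Thus FOLLOW(D) = {if, num}.
FOLLOW(K): in S::=D K K if (occurrence 1), K is followed by K if with FIRST {if, num}; in S::=D K K if (occurrence 2), K is followed by if with FIRST {if}; in K::=A num S K, the suffix after K is empty (adds nothing new); in D::=K if K (occurrence 1), K is followed by if K with FIRST {if}; in D::=K if K (occurrence 2), the suffix after K is empty, so FOLLOW(K) ⊇ FOLLOW(D) = {if, num}. Thus FOLLOW(K) = {if, num}.
FOLLOW(A): in K::=A num S K, A is followed by num S K with FIRST {num}; in D::=bool A S if, A is followed by S if with FIRST {bool, if, num}. Thus FOLLOW(A) = {bool, if, num}.
FOLLOW(S): in K::=A num S K, S is followed by K with FIRST {if, num}; in D::=bool A S if, S is followed by if with FIRST {if}; in A::=if num if S, the suffix after S is empty, so FOLLOW(S) ⊇ FOLLOW(A) = {bool, if, num}. Thus FOLLOW(S) = {$, bool, if, num}.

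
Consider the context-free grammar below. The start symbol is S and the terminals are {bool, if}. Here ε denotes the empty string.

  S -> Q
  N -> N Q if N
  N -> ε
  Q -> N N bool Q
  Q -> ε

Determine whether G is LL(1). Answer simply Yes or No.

No

FIRST(S) = {ε, bool, if}
FIRST(N) = {ε, bool, if}
FIRST(Q) = {ε, bool, if}
FOLLOW(S) = {$}
FOLLOW(N) = {bool, if}
FOLLOW(Q) = {$, if}
Cell M[N, bool] receives both N -> N Q if N and N -> ε — the grammar is not LL(1).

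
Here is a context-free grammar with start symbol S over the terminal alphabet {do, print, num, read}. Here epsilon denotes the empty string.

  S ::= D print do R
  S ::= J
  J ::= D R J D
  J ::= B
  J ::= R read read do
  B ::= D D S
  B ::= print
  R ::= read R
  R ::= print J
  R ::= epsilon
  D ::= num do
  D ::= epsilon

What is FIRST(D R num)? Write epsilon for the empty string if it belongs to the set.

{num, print, read}

FIRST(R): from R::=read R we get {read}; from R::=print J we get {print}; from R::=epsilon we get {epsilon}. So FIRST(R) = {epsilon, print, read}.
FIRST(D): from D::=num do we get {num}; from D::=epsilon we get {epsilon}. So FIRST(D) = {epsilon, num}.
FIRST(S): from S::=D print do R we get {num, print}; from S::=J we get {num, print, read}. So FIRST(S) = {num, print, read}.
FIRST(B): from B::=D D S we get {num, print, read}; from B::=print we get {print}. So FIRST(B) = {num, print, read}.
FIRST(J): from J::=D R J D we get {num, print, read}; from J::=B we get {num, print, read}; from J::=R read read do we get {print, read}. So FIRST(J) = {num, print, read}.
FIRST(D R num): take FIRST of each symbol in turn, carrying on past any symbol whose FIRST contains epsilon; result {num, print, read}.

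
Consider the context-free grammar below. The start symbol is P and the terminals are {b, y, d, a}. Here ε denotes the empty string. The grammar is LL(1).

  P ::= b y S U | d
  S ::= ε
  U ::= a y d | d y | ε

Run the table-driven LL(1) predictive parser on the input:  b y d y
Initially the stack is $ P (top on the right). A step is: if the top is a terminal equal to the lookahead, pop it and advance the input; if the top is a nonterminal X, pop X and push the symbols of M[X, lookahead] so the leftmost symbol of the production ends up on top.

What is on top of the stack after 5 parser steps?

d

     Stack      Input      Action
  1  $ P        b y d y $  expand P ::= b y S U
  2  $ U S y b  b y d y $  match b
  3  $ U S y    y d y $    match y
  4  $ U S      d y $      expand S ::= ε
  5  $ U        d y $      expand U ::= d y
Stack after step 5: $ y d (top = d).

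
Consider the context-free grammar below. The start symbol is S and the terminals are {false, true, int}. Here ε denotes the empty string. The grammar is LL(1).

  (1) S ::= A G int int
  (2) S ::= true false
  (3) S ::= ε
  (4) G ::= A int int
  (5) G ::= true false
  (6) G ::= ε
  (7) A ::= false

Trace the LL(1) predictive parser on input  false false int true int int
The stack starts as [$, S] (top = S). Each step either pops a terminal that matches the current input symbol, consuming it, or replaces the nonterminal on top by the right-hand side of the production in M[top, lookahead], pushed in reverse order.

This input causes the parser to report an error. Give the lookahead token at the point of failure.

true

step 1: stack=$ S  input=false false int true int int $  — expand S ::= A G int int
step 2: stack=$ int int G A  input=false false int true int int $  — expand A ::= false
step 3: stack=$ int int G false  input=false false int true int int $  — match false
step 4: stack=$ int int G  input=false int true int int $  — expand G ::= A int int
step 5: stack=$ int int int int A  input=false int true int int $  — expand A ::= false
step 6: stack=$ int int int int false  input=false int true int int $  — match false
step 7: stack=$ int int int int  input=int true int int $  — match int
step 8: stack=$ int int int  input=true int int $  — error: top is terminal int but lookahead is true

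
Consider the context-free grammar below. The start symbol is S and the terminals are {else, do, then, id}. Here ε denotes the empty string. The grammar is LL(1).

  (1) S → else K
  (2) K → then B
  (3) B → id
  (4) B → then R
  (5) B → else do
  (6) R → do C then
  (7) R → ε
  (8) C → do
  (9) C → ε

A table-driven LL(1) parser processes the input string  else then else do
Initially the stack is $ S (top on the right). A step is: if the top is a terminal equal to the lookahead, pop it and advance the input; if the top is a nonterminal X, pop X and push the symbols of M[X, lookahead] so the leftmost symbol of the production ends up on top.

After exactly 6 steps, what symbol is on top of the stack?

do

step 1: stack=$ S  input=else then else do $  — expand S → else K
step 2: stack=$ K else  input=else then else do $  — match else
step 3: stack=$ K  input=then else do $  — expand K → then B
step 4: stack=$ B then  input=then else do $  — match then
step 5: stack=$ B  input=else do $  — expand B → else do
step 6: stack=$ do else  input=else do $  — match else
Stack after step 6: $ do (top = do).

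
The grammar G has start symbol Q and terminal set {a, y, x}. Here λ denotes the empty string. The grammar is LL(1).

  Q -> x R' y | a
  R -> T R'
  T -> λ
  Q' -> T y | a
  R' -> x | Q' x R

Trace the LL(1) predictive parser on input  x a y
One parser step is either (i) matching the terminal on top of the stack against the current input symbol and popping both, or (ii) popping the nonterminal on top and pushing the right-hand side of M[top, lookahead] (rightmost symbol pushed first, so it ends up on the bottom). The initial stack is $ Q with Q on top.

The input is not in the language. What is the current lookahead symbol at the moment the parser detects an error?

y

     Stack       Input    Action
  1  $ Q         x a y $  expand Q -> x R' y
  2  $ y R' x    x a y $  match x
  3  $ y R'      a y $    expand R' -> Q' x R
  4  $ y R x Q'  a y $    expand Q' -> a
  5  $ y R x a   a y $    match a
  6  $ y R x     y $      error: top is terminal x but lookahead is y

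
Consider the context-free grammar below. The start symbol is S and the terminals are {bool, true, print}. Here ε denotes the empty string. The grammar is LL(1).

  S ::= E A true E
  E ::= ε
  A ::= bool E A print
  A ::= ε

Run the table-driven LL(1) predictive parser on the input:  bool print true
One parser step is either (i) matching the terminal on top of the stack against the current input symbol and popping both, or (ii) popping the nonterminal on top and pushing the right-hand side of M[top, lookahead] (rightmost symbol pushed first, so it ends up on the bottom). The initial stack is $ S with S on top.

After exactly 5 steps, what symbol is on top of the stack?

step 1: stack=$ S  input=bool print true $  — expand S ::= E A true E
step 2: stack=$ E true A E  input=bool print true $  — expand E ::= ε
step 3: stack=$ E true A  input=bool print true $  — expand A ::= bool E A print
step 4: stack=$ E true print A E bool  input=bool print true $  — match bool
step 5: stack=$ E true print A E  input=print true $  — expand E ::= ε
Stack after step 5: $ E true print A (top = A).

A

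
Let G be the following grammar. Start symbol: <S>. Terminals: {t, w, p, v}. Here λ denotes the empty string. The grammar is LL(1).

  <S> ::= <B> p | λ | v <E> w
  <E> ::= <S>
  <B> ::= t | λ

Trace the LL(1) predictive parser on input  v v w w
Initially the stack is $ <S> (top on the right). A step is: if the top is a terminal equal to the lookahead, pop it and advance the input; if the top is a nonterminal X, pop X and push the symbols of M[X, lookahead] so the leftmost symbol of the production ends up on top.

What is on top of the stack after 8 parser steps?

w

step 1: stack=$ <S>  input=v v w w $  — expand <S> ::= v <E> w
step 2: stack=$ w <E> v  input=v v w w $  — match v
step 3: stack=$ w <E>  input=v w w $  — expand <E> ::= <S>
step 4: stack=$ w <S>  input=v w w $  — expand <S> ::= v <E> w
step 5: stack=$ w w <E> v  input=v w w $  — match v
step 6: stack=$ w w <E>  input=w w $  — expand <E> ::= <S>
step 7: stack=$ w w <S>  input=w w $  — expand <S> ::= λ
step 8: stack=$ w w  input=w w $  — match w
Stack after step 8: $ w (top = w).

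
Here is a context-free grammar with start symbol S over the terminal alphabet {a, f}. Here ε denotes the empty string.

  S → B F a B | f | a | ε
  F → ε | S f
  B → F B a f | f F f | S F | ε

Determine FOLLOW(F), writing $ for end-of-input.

FIRST(S): from S→B F a B we get {a, f}; from S→f we get {f}; from S→a we get {a}; from S→ε we get {ε}. So FIRST(S) = {ε, a, f}.
FIRST(F): from F→ε we get {ε}; from F→S f we get {a, f}. So FIRST(F) = {ε, a, f}.
FIRST(B): from B→F B a f we get {a, f}; from B→f F f we get {f}; from B→S F we get {ε, a, f}; from B→ε we get {ε}. So FIRST(B) = {ε, a, f}.
FOLLOW(S) includes $ since S is the start symbol.
FOLLOW(S): in F→S f, S is followed by f with FIRST {f}; in B→S F, S is followed by F with FIRST {ε, a, f}; in B→S F, the suffix after S is nullable, so FOLLOW(S) ⊇ FOLLOW(B) = {$, a, f}. Thus FOLLOW(S) = {$, a, f}.
FOLLOW(B): in S→B F a B (occurrence 1), B is followed by F a B with FIRST {a, f}; in S→B F a B (occurrence 2), the suffix after B is empty, so FOLLOW(B) ⊇ FOLLOW(S) = {$, a, f}; in B→F B a f, B is followed by a f with FIRST {a}. Thus FOLLOW(B) = {$, a, f}.
FOLLOW(F): in S→B F a B, F is followed by a B with FIRST {a}; in B→F B a f, F is followed by B a f with FIRST {a, f}; in B→f F f, F is followed by f with FIRST {f}; in B→S F, the suffix after F is empty, so FOLLOW(F) ⊇ FOLLOW(B) = {$, a, f}. Thus FOLLOW(F) = {$, a, f}.

{$, a, f}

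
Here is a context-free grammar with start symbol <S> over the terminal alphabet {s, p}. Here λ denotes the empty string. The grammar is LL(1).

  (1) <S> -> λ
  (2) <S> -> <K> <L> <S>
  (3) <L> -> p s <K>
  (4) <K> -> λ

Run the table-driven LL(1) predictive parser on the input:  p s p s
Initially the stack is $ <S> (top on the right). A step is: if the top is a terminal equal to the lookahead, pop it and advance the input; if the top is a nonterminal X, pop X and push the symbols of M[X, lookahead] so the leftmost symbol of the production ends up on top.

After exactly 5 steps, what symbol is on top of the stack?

<K>

step 1: stack=$ <S>  input=p s p s $  — expand <S> -> <K> <L> <S>
step 2: stack=$ <S> <L> <K>  input=p s p s $  — expand <K> -> λ
step 3: stack=$ <S> <L>  input=p s p s $  — expand <L> -> p s <K>
step 4: stack=$ <S> <K> s p  input=p s p s $  — match p
step 5: stack=$ <S> <K> s  input=s p s $  — match s
Stack after step 5: $ <S> <K> (top = <K>).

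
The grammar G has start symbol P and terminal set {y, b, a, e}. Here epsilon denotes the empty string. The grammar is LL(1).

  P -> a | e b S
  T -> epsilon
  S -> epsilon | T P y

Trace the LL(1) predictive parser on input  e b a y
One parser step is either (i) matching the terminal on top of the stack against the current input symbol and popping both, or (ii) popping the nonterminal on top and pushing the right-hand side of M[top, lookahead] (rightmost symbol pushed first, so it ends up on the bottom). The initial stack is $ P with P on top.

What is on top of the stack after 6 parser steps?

a

step 1: stack=$ P  input=e b a y $  — expand P -> e b S
step 2: stack=$ S b e  input=e b a y $  — match e
step 3: stack=$ S b  input=b a y $  — match b
step 4: stack=$ S  input=a y $  — expand S -> T P y
step 5: stack=$ y P T  input=a y $  — expand T -> epsilon
step 6: stack=$ y P  input=a y $  — expand P -> a
Stack after step 6: $ y a (top = a).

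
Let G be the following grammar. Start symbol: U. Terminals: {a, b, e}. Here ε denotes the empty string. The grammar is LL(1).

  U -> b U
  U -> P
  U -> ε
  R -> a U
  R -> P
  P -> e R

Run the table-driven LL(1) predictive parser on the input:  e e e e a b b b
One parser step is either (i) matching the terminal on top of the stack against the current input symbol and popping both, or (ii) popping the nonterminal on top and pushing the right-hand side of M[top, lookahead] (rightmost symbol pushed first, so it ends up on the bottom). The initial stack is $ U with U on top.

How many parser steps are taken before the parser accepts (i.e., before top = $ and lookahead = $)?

21

      Stack  Input              Action
   1  $ U    e e e e a b b b $  expand U -> P
   2  $ P    e e e e a b b b $  expand P -> e R
   3  $ R e  e e e e a b b b $  match e
   4  $ R    e e e a b b b $    expand R -> P
   5  $ P    e e e a b b b $    expand P -> e R
   6  $ R e  e e e a b b b $    match e
   7  $ R    e e a b b b $      expand R -> P
   8  $ P    e e a b b b $      expand P -> e R
   9  $ R e  e e a b b b $      match e
  10  $ R    e a b b b $        expand R -> P
  11  $ P    e a b b b $        expand P -> e R
  12  $ R e  e a b b b $        match e
  13  $ R    a b b b $          expand R -> a U
  14  $ U a  a b b b $          match a
  15  $ U    b b b $            expand U -> b U
  16  $ U b  b b b $            match b
  17  $ U    b b $              expand U -> b U
  18  $ U b  b b $              match b
  19  $ U    b $                expand U -> b U
  20  $ U b  b $                match b
  21  $ U    $                  expand U -> ε
Accept reached after 21 steps.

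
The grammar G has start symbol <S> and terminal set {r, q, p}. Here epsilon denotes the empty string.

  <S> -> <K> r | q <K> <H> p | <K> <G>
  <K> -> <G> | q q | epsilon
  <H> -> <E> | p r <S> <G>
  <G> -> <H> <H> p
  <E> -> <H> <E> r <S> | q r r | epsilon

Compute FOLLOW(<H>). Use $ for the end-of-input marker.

{p, q, r}

FIRST(<S>) = {p, q, r}  (via <K> r, <K> <G>)
FIRST(<K>) = {epsilon, p, q, r}  (via <G>)
FIRST(<H>) = {epsilon, p, q, r}  (via <E>)
FIRST(<G>) = {p, q, r}  (via <H> <H> p)
FIRST(<E>) = {epsilon, p, q, r}  (via <H> <E> r <S>)
FOLLOW(<S>) includes $ since <S> is the start symbol.
FOLLOW(<K>): in <S>-><K> r, <K> is followed by r with FIRST {r}; in <S>->q <K> <H> p, <K> is followed by <H> p with FIRST {p, q, r}; in <S>-><K> <G>, <K> is followed by <G> with FIRST {p, q, r}. Thus FOLLOW(<K>) = {p, q, r}.
FOLLOW(<H>): in <S>->q <K> <H> p, <H> is followed by p with FIRST {p}; in <G>-><H> <H> p (occurrence 1), <H> is followed by <H> p with FIRST {p, q, r}; in <G>-><H> <H> p (occurrence 2), <H> is followed by p with FIRST {p}; in <E>-><H> <E> r <S>, <H> is followed by <E> r <S> with FIRST {p, q, r}. Thus FOLLOW(<H>) = {p, q, r}.
FOLLOW(<E>): in <H>-><E>, the suffix after <E> is empty, so FOLLOW(<E>) ⊇ FOLLOW(<H>) = {p, q, r}; in <E>-><H> <E> r <S>, <E> is followed by r <S> with FIRST {r}. Thus FOLLOW(<E>) = {p, q, r}.
FOLLOW(<S>): in <H>->p r <S> <G>, <S> is followed by <G> with FIRST {p, q, r}; in <E>-><H> <E> r <S>, the suffix after <S> is empty, so FOLLOW(<S>) ⊇ FOLLOW(<E>) = {p, q, r}. Thus FOLLOW(<S>) = {$, p, q, r}.
FOLLOW(<G>): in <S>-><K> <G>, the suffix after <G> is empty, so FOLLOW(<G>) ⊇ FOLLOW(<S>) = {$, p, q, r}; in <K>-><G>, the suffix after <G> is empty, so FOLLOW(<G>) ⊇ FOLLOW(<K>) = {p, q, r}; in <H>->p r <S> <G>, the suffix after <G> is empty, so FOLLOW(<G>) ⊇ FOLLOW(<H>) = {p, q, r}. Thus FOLLOW(<G>) = {$, p, q, r}.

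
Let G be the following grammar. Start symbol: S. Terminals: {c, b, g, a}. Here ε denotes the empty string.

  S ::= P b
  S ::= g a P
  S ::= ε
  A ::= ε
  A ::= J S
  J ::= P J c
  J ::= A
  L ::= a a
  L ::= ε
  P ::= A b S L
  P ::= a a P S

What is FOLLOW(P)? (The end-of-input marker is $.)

FIRST(L): from L::=a a we get {a}; from L::=ε we get {ε}. So FIRST(L) = {ε, a}.
FIRST(S): from S::=P b we get {a, b, g}; from S::=g a P we get {g}; from S::=ε we get {ε}. So FIRST(S) = {ε, a, b, g}.
FIRST(A): from A::=ε we get {ε}; from A::=J S we get {ε, a, b, g}. So FIRST(A) = {ε, a, b, g}.
FIRST(P): from P::=A b S L we get {a, b, g}; from P::=a a P S we get {a}. So FIRST(P) = {a, b, g}.
FIRST(J): from J::=P J c we get {a, b, g}; from J::=A we get {ε, a, b, g}. So FIRST(J) = {ε, a, b, g}.
FOLLOW(S) includes $ since S is the start symbol.
FOLLOW(S): in A::=J S, the suffix after S is empty, so FOLLOW(S) ⊇ FOLLOW(A) = {a, b, c, g}; in P::=A b S L, S is followed by L with FIRST {ε, a}; in P::=A b S L, the suffix after S is nullable, so FOLLOW(S) ⊇ FOLLOW(P) = {$, a, b, c, g}; in P::=a a P S, the suffix after S is empty, so FOLLOW(S) ⊇ FOLLOW(P) = {$, a, b, c, g}. Thus FOLLOW(S) = {$, a, b, c, g}.
FOLLOW(P): in S::=P b, P is followed by b with FIRST {b}; in S::=g a P, the suffix after P is empty, so FOLLOW(P) ⊇ FOLLOW(S) = {$, a, b, c, g}; in J::=P J c, P is followed by J c with FIRST {a, b, c, g}; in P::=a a P S, P is followed by S with FIRST {ε, a, b, g}; in P::=a a P S, the suffix after P is nullable (adds nothing new). Thus FOLLOW(P) = {$, a, b, c, g}.
FOLLOW(L): in P::=A b S L, the suffix after L is empty, so FOLLOW(L) ⊇ FOLLOW(P) = {$, a, b, c, g}. Thus FOLLOW(L) = {$, a, b, c, g}.
FOLLOW(A): in J::=A, the suffix after A is empty, so FOLLOW(A) ⊇ FOLLOW(J) = {a, b, c, g}; in P::=A b S L, A is followed by b S L with FIRST {b}. Thus FOLLOW(A) = {a, b, c, g}.
FOLLOW(J): in A::=J S, J is followed by S with FIRST {ε, a, b, g}; in A::=J S, the suffix after J is nullable, so FOLLOW(J) ⊇ FOLLOW(A) = {a, b, c, g}; in J::=P J c, J is followed by c with FIRST {c}. Thus FOLLOW(J) = {a, b, c, g}.

{$, a, b, c, g}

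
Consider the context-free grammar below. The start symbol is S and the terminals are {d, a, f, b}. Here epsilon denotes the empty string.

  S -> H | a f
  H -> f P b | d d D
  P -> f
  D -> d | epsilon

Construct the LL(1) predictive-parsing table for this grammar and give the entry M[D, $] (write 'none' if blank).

FIRST(H): from H->f P b we get {f}; from H->d d D we get {d}. So FIRST(H) = {d, f}.
FIRST(P): from P->f we get {f}. So FIRST(P) = {f}.
FIRST(D): from D->d we get {d}; from D->epsilon we get {epsilon}. So FIRST(D) = {epsilon, d}.
FIRST(S): from S->H we get {d, f}; from S->a f we get {a}. So FIRST(S) = {a, d, f}.
FOLLOW(S) includes $ since S is the start symbol.
FOLLOW(H): in S->H, the suffix after H is empty, so FOLLOW(H) ⊇ FOLLOW(S) = {$}. Thus FOLLOW(H) = {$}.
FOLLOW(D): in H->d d D, the suffix after D is empty, so FOLLOW(D) ⊇ FOLLOW(H) = {$}. Thus FOLLOW(D) = {$}.
For D -> d: FIRST(d) = {d}, so it goes in M[D, t] for t ∈ {d}.
For D -> epsilon: FIRST(epsilon) = {epsilon}, so it goes in M[D, t] for t ∈ {}; since epsilon ∈ FIRST, also for every t ∈ FOLLOW(D) = {$}.

D -> epsilon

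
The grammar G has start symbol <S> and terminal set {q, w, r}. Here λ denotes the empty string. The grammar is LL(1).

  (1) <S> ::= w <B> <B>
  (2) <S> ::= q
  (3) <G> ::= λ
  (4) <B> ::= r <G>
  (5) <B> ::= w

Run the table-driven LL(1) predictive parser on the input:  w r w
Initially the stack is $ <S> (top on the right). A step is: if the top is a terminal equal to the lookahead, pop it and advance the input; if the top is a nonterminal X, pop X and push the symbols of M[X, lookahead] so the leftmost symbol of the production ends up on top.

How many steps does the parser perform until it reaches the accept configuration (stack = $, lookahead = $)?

7

step 1: stack=$ <S>  input=w r w $  — expand <S> ::= w <B> <B>
step 2: stack=$ <B> <B> w  input=w r w $  — match w
step 3: stack=$ <B> <B>  input=r w $  — expand <B> ::= r <G>
step 4: stack=$ <B> <G> r  input=r w $  — match r
step 5: stack=$ <B> <G>  input=w $  — expand <G> ::= λ
step 6: stack=$ <B>  input=w $  — expand <B> ::= w
step 7: stack=$ w  input=w $  — match w
Accept reached after 7 steps.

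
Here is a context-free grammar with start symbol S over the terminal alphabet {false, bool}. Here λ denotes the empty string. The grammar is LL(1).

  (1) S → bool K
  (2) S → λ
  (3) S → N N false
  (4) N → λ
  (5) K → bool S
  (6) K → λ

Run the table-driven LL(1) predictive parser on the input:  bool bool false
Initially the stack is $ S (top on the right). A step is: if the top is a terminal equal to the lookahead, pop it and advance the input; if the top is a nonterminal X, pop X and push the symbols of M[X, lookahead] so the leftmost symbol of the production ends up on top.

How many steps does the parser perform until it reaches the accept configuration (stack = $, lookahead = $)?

8

     Stack        Input              Action
  1  $ S          bool bool false $  expand S → bool K
  2  $ K bool     bool bool false $  match bool
  3  $ K          bool false $       expand K → bool S
  4  $ S bool     bool false $       match bool
  5  $ S          false $            expand S → N N false
  6  $ false N N  false $            expand N → λ
  7  $ false N    false $            expand N → λ
  8  $ false      false $            match false
Accept reached after 8 steps.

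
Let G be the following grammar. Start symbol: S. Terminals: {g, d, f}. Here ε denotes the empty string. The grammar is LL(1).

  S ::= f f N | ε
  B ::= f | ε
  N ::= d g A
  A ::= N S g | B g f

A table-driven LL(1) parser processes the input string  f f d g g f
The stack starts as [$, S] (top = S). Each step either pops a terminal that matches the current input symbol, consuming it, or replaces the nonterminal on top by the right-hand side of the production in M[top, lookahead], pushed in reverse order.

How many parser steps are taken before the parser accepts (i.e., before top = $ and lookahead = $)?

10

step 1: stack=$ S  input=f f d g g f $  — expand S ::= f f N
step 2: stack=$ N f f  input=f f d g g f $  — match f
step 3: stack=$ N f  input=f d g g f $  — match f
step 4: stack=$ N  input=d g g f $  — expand N ::= d g A
step 5: stack=$ A g d  input=d g g f $  — match d
step 6: stack=$ A g  input=g g f $  — match g
step 7: stack=$ A  input=g f $  — expand A ::= B g f
step 8: stack=$ f g B  input=g f $  — expand B ::= ε
step 9: stack=$ f g  input=g f $  — match g
step 10: stack=$ f  input=f $  — match f
Accept reached after 10 steps.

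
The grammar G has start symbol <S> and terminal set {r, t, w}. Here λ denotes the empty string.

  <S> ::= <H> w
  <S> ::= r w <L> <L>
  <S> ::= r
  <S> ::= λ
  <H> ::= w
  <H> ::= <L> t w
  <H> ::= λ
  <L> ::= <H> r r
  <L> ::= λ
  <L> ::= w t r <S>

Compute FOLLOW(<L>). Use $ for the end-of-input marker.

FIRST(<S>) = {λ, r, t, w}  (via <H> w)
FIRST(<H>) = {λ, r, t, w}  (via <L> t w)
FIRST(<L>) = {λ, r, t, w}  (via <H> r r)
FOLLOW(<S>) includes $ since <S> is the start symbol.
FOLLOW(<H>): in <S>::=<H> w, <H> is followed by w with FIRST {w}; in <L>::=<H> r r, <H> is followed by r r with FIRST {r}. Thus FOLLOW(<H>) = {r, w}.
FOLLOW(<S>): in <L>::=w t r <S>, the suffix after <S> is empty, so FOLLOW(<S>) ⊇ FOLLOW(<L>) = {$, r, t, w}. Thus FOLLOW(<S>) = {$, r, t, w}.
FOLLOW(<L>): in <S>::=r w <L> <L> (occurrence 1), <L> is followed by <L> with FIRST {λ, r, t, w}; in <S>::=r w <L> <L> (occurrence 1), the suffix after <L> is nullable, so FOLLOW(<L>) ⊇ FOLLOW(<S>) = {$, r, t, w}; in <S>::=r w <L> <L> (occurrence 2), the suffix after <L> is empty, so FOLLOW(<L>) ⊇ FOLLOW(<S>) = {$, r, t, w}; in <H>::=<L> t w, <L> is followed by t w with FIRST {t}. Thus FOLLOW(<L>) = {$, r, t, w}.

{$, r, t, w}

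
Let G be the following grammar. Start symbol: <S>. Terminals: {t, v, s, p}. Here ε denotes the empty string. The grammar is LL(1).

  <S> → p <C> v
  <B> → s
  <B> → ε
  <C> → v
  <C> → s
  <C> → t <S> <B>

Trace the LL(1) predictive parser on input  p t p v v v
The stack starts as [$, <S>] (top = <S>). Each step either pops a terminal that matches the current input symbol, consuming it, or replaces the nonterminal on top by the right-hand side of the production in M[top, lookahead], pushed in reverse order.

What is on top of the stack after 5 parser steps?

step 1: stack=$ <S>  input=p t p v v v $  — expand <S> → p <C> v
step 2: stack=$ v <C> p  input=p t p v v v $  — match p
step 3: stack=$ v <C>  input=t p v v v $  — expand <C> → t <S> <B>
step 4: stack=$ v <B> <S> t  input=t p v v v $  — match t
step 5: stack=$ v <B> <S>  input=p v v v $  — expand <S> → p <C> v
Stack after step 5: $ v <B> v <C> p (top = p).

p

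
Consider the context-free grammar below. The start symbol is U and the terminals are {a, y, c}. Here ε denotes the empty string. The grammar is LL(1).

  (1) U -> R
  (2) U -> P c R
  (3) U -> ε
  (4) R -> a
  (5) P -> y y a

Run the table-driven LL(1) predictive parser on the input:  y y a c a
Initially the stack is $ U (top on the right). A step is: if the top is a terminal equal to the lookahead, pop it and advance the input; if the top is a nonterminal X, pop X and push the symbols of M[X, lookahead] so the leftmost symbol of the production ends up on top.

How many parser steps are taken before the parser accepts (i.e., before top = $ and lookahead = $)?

8

step 1: stack=$ U  input=y y a c a $  — expand U -> P c R
step 2: stack=$ R c P  input=y y a c a $  — expand P -> y y a
step 3: stack=$ R c a y y  input=y y a c a $  — match y
step 4: stack=$ R c a y  input=y a c a $  — match y
step 5: stack=$ R c a  input=a c a $  — match a
step 6: stack=$ R c  input=c a $  — match c
step 7: stack=$ R  input=a $  — expand R -> a
step 8: stack=$ a  input=a $  — match a
Accept reached after 8 steps.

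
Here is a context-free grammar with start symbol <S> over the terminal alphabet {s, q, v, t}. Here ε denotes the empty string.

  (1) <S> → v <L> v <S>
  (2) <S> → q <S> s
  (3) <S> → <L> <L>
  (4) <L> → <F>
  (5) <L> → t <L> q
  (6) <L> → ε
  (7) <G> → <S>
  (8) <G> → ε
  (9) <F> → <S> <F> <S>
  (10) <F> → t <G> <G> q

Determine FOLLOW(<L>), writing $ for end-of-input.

{$, q, s, t, v}

FIRST(<S>): from <S>→v <L> v <S> we get {v}; from <S>→q <S> s we get {q}; from <S>→<L> <L> we get {ε, q, t, v}. So FIRST(<S>) = {ε, q, t, v}.
FIRST(<G>): from <G>→<S> we get {ε, q, t, v}; from <G>→ε we get {ε}. So FIRST(<G>) = {ε, q, t, v}.
FIRST(<F>): from <F>→<S> <F> <S> we get {q, t, v}; from <F>→t <G> <G> q we get {t}. So FIRST(<F>) = {q, t, v}.
FIRST(<L>): from <L>→<F> we get {q, t, v}; from <L>→t <L> q we get {t}; from <L>→ε we get {ε}. So FIRST(<L>) = {ε, q, t, v}.
FOLLOW(<S>) includes $ since <S> is the start symbol.
FOLLOW(<G>): in <F>→t <G> <G> q (occurrence 1), <G> is followed by <G> q with FIRST {q, t, v}; in <F>→t <G> <G> q (occurrence 2), <G> is followed by q with FIRST {q}. Thus FOLLOW(<G>) = {q, t, v}.
FOLLOW(<S>): in <S>→v <L> v <S>, the suffix after <S> is empty (adds nothing new); in <S>→q <S> s, <S> is followed by s with FIRST {s}; in <G>→<S>, the suffix after <S> is empty, so FOLLOW(<S>) ⊇ FOLLOW(<G>) = {q, t, v}; in <F>→<S> <F> <S> (occurrence 1), <S> is followed by <F> <S> with FIRST {q, t, v}; in <F>→<S> <F> <S> (occurrence 2), the suffix after <S> is empty, so FOLLOW(<S>) ⊇ FOLLOW(<F>) = {$, q, s, t, v}. Thus FOLLOW(<S>) = {$, q, s, t, v}.
FOLLOW(<L>): in <S>→v <L> v <S>, <L> is followed by v <S> with FIRST {v}; in <S>→<L> <L> (occurrence 1), <L> is followed by <L> with FIRST {ε, q, t, v}; in <S>→<L> <L> (occurrence 1), the suffix after <L> is nullable, so FOLLOW(<L>) ⊇ FOLLOW(<S>) = {$, q, s, t, v}; in <S>→<L> <L> (occurrence 2), the suffix after <L> is empty, so FOLLOW(<L>) ⊇ FOLLOW(<S>) = {$, q, s, t, v}; in <L>→t <L> q, <L> is followed by q with FIRST {q}. Thus FOLLOW(<L>) = {$, q, s, t, v}.
FOLLOW(<F>): in <L>→<F>, the suffix after <F> is empty, so FOLLOW(<F>) ⊇ FOLLOW(<L>) = {$, q, s, t, v}; in <F>→<S> <F> <S>, <F> is followed by <S> with FIRST {ε, q, t, v}; in <F>→<S> <F> <S>, the suffix after <F> is nullable (adds nothing new). Thus FOLLOW(<F>) = {$, q, s, t, v}.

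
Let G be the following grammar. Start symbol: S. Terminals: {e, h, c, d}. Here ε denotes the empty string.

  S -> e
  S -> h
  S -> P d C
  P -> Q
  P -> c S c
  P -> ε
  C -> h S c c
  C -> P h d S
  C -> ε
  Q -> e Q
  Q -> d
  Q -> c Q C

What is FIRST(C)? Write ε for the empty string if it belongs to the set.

FIRST(Q) = {c, d, e}
FIRST(P) = {ε, c, d, e}  (via Q)
FIRST(S) = {c, d, e, h}  (via P d C)
FIRST(C) = {ε, c, d, e, h}  (via P h d S)

{ε, c, d, e, h}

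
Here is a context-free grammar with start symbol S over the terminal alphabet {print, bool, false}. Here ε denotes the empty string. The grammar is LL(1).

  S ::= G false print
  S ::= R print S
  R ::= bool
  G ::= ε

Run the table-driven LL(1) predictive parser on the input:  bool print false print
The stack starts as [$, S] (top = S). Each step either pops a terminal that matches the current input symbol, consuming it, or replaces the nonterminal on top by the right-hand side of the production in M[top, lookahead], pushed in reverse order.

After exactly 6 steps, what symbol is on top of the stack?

     Stack            Input                     Action
  1  $ S              bool print false print $  expand S ::= R print S
  2  $ S print R      bool print false print $  expand R ::= bool
  3  $ S print bool   bool print false print $  match bool
  4  $ S print        print false print $       match print
  5  $ S              false print $             expand S ::= G false print
  6  $ print false G  false print $             expand G ::= ε
Stack after step 6: $ print false (top = false).

false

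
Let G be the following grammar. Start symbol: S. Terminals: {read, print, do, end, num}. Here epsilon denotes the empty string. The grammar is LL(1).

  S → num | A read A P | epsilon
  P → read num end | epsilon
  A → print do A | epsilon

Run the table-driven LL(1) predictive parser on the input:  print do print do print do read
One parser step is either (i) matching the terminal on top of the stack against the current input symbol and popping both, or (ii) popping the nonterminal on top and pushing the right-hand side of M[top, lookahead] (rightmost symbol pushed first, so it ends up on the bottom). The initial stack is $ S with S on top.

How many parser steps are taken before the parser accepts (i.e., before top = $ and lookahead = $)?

14

      Stack                  Input                              Action
   1  $ S                    print do print do print do read $  expand S → A read A P
   2  $ P A read A           print do print do print do read $  expand A → print do A
   3  $ P A read A do print  print do print do print do read $  match print
   4  $ P A read A do        do print do print do read $        match do
   5  $ P A read A           print do print do read $           expand A → print do A
   6  $ P A read A do print  print do print do read $           match print
   7  $ P A read A do        do print do read $                 match do
   8  $ P A read A           print do read $                    expand A → print do A
   9  $ P A read A do print  print do read $                    match print
  10  $ P A read A do        do read $                          match do
  11  $ P A read A           read $                             expand A → epsilon
  12  $ P A read             read $                             match read
  13  $ P A                  $                                  expand A → epsilon
  14  $ P                    $                                  expand P → epsilon
Accept reached after 14 steps.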